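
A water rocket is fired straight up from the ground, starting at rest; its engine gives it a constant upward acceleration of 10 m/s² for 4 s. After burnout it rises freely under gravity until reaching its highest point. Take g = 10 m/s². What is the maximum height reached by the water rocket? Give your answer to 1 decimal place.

160.0 m

Phase 1 (powered ascent): v₀ = 0 m/s, a = 10 m/s².
v = v₀ + at = 0 + (10)(4) = 40.0 m/s
Δx = v₀t + ½at² = 0·4 + 0.5·10·4² = 80.0 m

Phase 2 (coasting upward): v₀ = 40.0 m/s, a = -10 m/s².
v = v₀ + at → t = (0 − 40.0) / -10 = 4.00 s
v² = v₀² + 2aΔx → Δx = (0² − 40.0²)/(2·-10) = 80.0 m
Maximum height = 80.0 + 80.0 = 160 m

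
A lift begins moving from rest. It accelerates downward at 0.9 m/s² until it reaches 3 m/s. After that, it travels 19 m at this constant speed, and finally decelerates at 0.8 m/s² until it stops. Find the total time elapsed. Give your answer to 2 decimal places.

13.42 s

Phase 1 (accelerating): v₀ = 0 m/s, a = 0.9 m/s².
v = v₀ + at → t = (3 − 0) / 0.9 = 3.33 s
v² = v₀² + 2aΔx → Δx = (3² − 0²)/(2·0.9) = 5.00 m

Phase 2 (constant speed): v₀ = 3.00 m/s, a = 0 m/s².
Constant speed: t = d/v = 19/3.00 = 6.33 s

Phase 3 (decelerating): v₀ = 3.00 m/s, a = -0.8 m/s².
v = v₀ + at → t = (0 − 3.00) / -0.8 = 3.75 s
v² = v₀² + 2aΔx → Δx = (0² − 3.00²)/(2·-0.8) = 5.62 m
Total time = 3.33 + 6.33 + 3.75 = 13.4 s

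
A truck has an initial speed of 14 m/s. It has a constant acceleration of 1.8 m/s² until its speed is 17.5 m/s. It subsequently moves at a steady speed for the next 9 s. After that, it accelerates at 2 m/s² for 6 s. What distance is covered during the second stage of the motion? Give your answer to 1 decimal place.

Phase 1 (accelerating): v₀ = 14.0 m/s, a = 1.8 m/s².
v = v₀ + at → t = (17.5 − 14.0) / 1.8 = 1.94 s
v² = v₀² + 2aΔx → Δx = (17.5² − 14.0²)/(2·1.8) = 30.6 m

Phase 2 (constant speed): v₀ = 17.5 m/s, a = 0 m/s².
v = v₀ + at = 17.5 + (0)(9) = 17.5 m/s
Δx = v₀t + ½at² = 17.5·9 + 0.5·0·9² = 158 m
Distance in phase 2 = 158 m

157.5 m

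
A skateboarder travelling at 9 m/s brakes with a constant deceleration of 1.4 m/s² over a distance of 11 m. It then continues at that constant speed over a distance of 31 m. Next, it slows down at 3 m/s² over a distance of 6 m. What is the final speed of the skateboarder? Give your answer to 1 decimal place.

Phase 1 (decelerating): v₀ = 9.00 m/s, a = -1.4 m/s².
v² = v₀² + 2aΔx = 9.00² + 2·-1.4·11 = 50.2 → v = 7.09 m/s
t = (v − v₀)/a = (7.09 − 9.00)/-1.4 = 1.37 s

Phase 2 (constant speed): v₀ = 7.09 m/s, a = 0 m/s².
Constant speed: t = d/v = 31/7.09 = 4.38 s

Phase 3 (decelerating): v₀ = 7.09 m/s, a = -3 m/s².
v² = v₀² + 2aΔx = 7.09² + 2·-3·6 = 14.2 → v = 3.77 m/s
t = (v − v₀)/a = (3.77 − 7.09)/-3 = 1.11 s
Final speed = 3.77 m/s

3.8 m/s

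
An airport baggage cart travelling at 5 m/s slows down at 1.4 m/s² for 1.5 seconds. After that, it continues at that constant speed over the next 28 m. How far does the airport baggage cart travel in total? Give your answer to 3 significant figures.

33.9 m

Phase 1 (decelerating): v₀ = 5.00 m/s, a = -1.4 m/s².
v = v₀ + at = 5.00 + (-1.4)(1.5) = 2.90 m/s
Δx = v₀t + ½at² = 5.00·1.5 + 0.5·-1.4·1.5² = 5.93 m

Phase 2 (constant speed): v₀ = 2.90 m/s, a = 0 m/s².
Constant speed: t = d/v = 28/2.90 = 9.66 s
Total distance = 5.93 + 28.0 = 33.9 m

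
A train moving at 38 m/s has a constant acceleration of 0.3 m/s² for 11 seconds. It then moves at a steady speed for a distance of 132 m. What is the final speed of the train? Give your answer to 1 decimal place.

41.3 m/s

Phase 1 (accelerating): v₀ = 38.0 m/s, a = 0.3 m/s².
v = v₀ + at = 38.0 + (0.3)(11) = 41.3 m/s
Δx = v₀t + ½at² = 38.0·11 + 0.5·0.3·11² = 436 m

Phase 2 (constant speed): v₀ = 41.3 m/s, a = 0 m/s².
Constant speed: t = d/v = 132/41.3 = 3.20 s
Final speed = 41.3 m/s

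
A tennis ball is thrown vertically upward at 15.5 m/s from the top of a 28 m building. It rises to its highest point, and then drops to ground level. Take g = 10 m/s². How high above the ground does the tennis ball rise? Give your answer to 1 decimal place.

40.0 m

Phase 1 (rising): v₀ = 15.5 m/s, a = -10 m/s².
v = v₀ + at → t = (0 − 15.5) / -10 = 1.55 s
v² = v₀² + 2aΔx → Δx = (0² − 15.5²)/(2·-10) = 12.0 m
Maximum height = 28 + 12.0 = 40.0 m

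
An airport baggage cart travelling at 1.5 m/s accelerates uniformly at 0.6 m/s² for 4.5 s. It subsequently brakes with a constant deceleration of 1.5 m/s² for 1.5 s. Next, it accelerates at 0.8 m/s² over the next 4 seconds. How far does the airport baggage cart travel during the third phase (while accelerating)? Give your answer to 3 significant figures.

14.2 m

Phase 1 (accelerating): v₀ = 1.50 m/s, a = 0.6 m/s².
v = v₀ + at = 1.50 + (0.6)(4.5) = 4.20 m/s
Δx = v₀t + ½at² = 1.50·4.5 + 0.5·0.6·4.5² = 12.8 m

Phase 2 (decelerating): v₀ = 4.20 m/s, a = -1.5 m/s².
v = v₀ + at = 4.20 + (-1.5)(1.5) = 1.95 m/s
Δx = v₀t + ½at² = 4.20·1.5 + 0.5·-1.5·1.5² = 4.61 m

Phase 3 (accelerating): v₀ = 1.95 m/s, a = 0.8 m/s².
v = v₀ + at = 1.95 + (0.8)(4) = 5.15 m/s
Δx = v₀t + ½at² = 1.95·4 + 0.5·0.8·4² = 14.2 m
Distance in phase 3 = 14.2 m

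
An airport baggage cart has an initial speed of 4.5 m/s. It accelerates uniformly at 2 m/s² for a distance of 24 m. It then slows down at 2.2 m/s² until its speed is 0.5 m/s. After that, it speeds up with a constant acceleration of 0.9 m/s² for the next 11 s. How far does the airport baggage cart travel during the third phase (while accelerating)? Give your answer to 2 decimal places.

59.95 m

Phase 1 (accelerating): v₀ = 4.50 m/s, a = 2 m/s².
v² = v₀² + 2aΔx = 4.50² + 2·2·24 = 116 → v = 10.8 m/s
t = (v − v₀)/a = (10.8 − 4.50)/2 = 3.14 s

Phase 2 (decelerating): v₀ = 10.8 m/s, a = -2.2 m/s².
v = v₀ + at → t = (0.5 − 10.8) / -2.2 = 4.67 s
v² = v₀² + 2aΔx → Δx = (0.5² − 10.8²)/(2·-2.2) = 26.4 m

Phase 3 (accelerating): v₀ = 0.500 m/s, a = 0.9 m/s².
v = v₀ + at = 0.500 + (0.9)(11) = 10.4 m/s
Δx = v₀t + ½at² = 0.500·11 + 0.5·0.9·11² = 60.0 m
Distance in phase 3 = 60.0 m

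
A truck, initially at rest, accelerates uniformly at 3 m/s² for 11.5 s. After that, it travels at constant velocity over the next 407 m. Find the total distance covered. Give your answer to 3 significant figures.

605 m

Phase 1 (accelerating): v₀ = 0 m/s, a = 3 m/s².
v = v₀ + at = 0 + (3)(11.5) = 34.5 m/s
Δx = v₀t + ½at² = 0·11.5 + 0.5·3·11.5² = 198 m

Phase 2 (constant speed): v₀ = 34.5 m/s, a = 0 m/s².
Constant speed: t = d/v = 407/34.5 = 11.8 s
Total distance = 198 + 407 = 605 m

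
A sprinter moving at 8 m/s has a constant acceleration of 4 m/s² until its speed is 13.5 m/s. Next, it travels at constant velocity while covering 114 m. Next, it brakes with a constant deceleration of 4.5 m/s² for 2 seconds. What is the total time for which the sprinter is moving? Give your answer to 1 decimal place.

11.8 s

Phase 1 (accelerating): v₀ = 8.00 m/s, a = 4 m/s².
v = v₀ + at → t = (13.5 − 8.00) / 4 = 1.38 s
v² = v₀² + 2aΔx → Δx = (13.5² − 8.00²)/(2·4) = 14.8 m

Phase 2 (constant speed): v₀ = 13.5 m/s, a = 0 m/s².
Constant speed: t = d/v = 114/13.5 = 8.44 s

Phase 3 (decelerating): v₀ = 13.5 m/s, a = -4.5 m/s².
v = v₀ + at = 13.5 + (-4.5)(2) = 4.50 m/s
Δx = v₀t + ½at² = 13.5·2 + 0.5·-4.5·2² = 18.0 m
Total time = 1.38 + 8.44 + 2.00 = 11.8 s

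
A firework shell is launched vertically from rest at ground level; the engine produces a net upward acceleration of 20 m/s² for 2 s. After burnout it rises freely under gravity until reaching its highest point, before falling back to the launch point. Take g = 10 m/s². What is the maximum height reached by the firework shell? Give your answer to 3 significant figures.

Phase 1 (powered ascent): v₀ = 0 m/s, a = 20 m/s².
v = v₀ + at = 0 + (20)(2) = 40.0 m/s
Δx = v₀t + ½at² = 0·2 + 0.5·20·2² = 40.0 m

Phase 2 (coasting upward): v₀ = 40.0 m/s, a = -10 m/s².
v = v₀ + at → t = (0 − 40.0) / -10 = 4.00 s
v² = v₀² + 2aΔx → Δx = (0² − 40.0²)/(2·-10) = 80.0 m
Maximum height = 40.0 + 80.0 = 120 m

120 m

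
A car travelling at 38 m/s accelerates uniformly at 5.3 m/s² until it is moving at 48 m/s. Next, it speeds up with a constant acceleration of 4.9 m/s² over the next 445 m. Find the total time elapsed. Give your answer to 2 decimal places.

Phase 1 (accelerating): v₀ = 38.0 m/s, a = 5.3 m/s².
v = v₀ + at → t = (48 − 38.0) / 5.3 = 1.89 s
v² = v₀² + 2aΔx → Δx = (48² − 38.0²)/(2·5.3) = 81.1 m

Phase 2 (accelerating): v₀ = 48.0 m/s, a = 4.9 m/s².
v² = v₀² + 2aΔx = 48.0² + 2·4.9·445 = 6660 → v = 81.6 m/s
t = (v − v₀)/a = (81.6 − 48.0)/4.9 = 6.87 s
Total time = 1.89 + 6.87 = 8.75 s

8.75 s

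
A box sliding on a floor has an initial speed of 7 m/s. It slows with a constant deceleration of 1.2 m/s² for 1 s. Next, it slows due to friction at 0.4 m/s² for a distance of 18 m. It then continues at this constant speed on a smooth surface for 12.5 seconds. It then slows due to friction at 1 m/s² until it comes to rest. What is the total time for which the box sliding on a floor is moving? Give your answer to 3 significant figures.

21.4 s

Phase 1 (decelerating): v₀ = 7.00 m/s, a = -1.2 m/s².
v = v₀ + at = 7.00 + (-1.2)(1) = 5.80 m/s
Δx = v₀t + ½at² = 7.00·1 + 0.5·-1.2·1² = 6.40 m

Phase 2 (decelerating): v₀ = 5.80 m/s, a = -0.4 m/s².
v² = v₀² + 2aΔx = 5.80² + 2·-0.4·18 = 19.2 → v = 4.39 m/s
t = (v − v₀)/a = (4.39 − 5.80)/-0.4 = 3.53 s

Phase 3 (constant speed): v₀ = 4.39 m/s, a = 0 m/s².
v = v₀ + at = 4.39 + (0)(12.5) = 4.39 m/s
Δx = v₀t + ½at² = 4.39·12.5 + 0.5·0·12.5² = 54.8 m

Phase 4 (decelerating): v₀ = 4.39 m/s, a = -1 m/s².
v = v₀ + at → t = (0 − 4.39) / -1 = 4.39 s
v² = v₀² + 2aΔx → Δx = (0² − 4.39²)/(2·-1) = 9.62 m
Total time = 1.00 + 3.53 + 12.5 + 4.39 = 21.4 s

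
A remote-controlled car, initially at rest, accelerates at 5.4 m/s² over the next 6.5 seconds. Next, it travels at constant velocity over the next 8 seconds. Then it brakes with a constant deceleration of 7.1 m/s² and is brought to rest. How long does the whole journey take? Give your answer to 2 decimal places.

19.44 s

Phase 1 (accelerating): v₀ = 0 m/s, a = 5.4 m/s².
v = v₀ + at = 0 + (5.4)(6.5) = 35.1 m/s
Δx = v₀t + ½at² = 0·6.5 + 0.5·5.4·6.5² = 114 m

Phase 2 (constant speed): v₀ = 35.1 m/s, a = 0 m/s².
v = v₀ + at = 35.1 + (0)(8) = 35.1 m/s
Δx = v₀t + ½at² = 35.1·8 + 0.5·0·8² = 281 m

Phase 3 (decelerating): v₀ = 35.1 m/s, a = -7.1 m/s².
v = v₀ + at → t = (0 − 35.1) / -7.1 = 4.94 s
v² = v₀² + 2aΔx → Δx = (0² − 35.1²)/(2·-7.1) = 86.8 m
Total time = 6.50 + 8.00 + 4.94 = 19.4 s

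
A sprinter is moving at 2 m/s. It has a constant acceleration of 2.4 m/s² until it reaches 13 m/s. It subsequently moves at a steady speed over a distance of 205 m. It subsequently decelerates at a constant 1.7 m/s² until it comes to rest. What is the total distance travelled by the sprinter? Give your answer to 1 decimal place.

289.1 m

Phase 1 (accelerating): v₀ = 2.00 m/s, a = 2.4 m/s².
v = v₀ + at → t = (13 − 2.00) / 2.4 = 4.58 s
v² = v₀² + 2aΔx → Δx = (13² − 2.00²)/(2·2.4) = 34.4 m

Phase 2 (constant speed): v₀ = 13.0 m/s, a = 0 m/s².
Constant speed: t = d/v = 205/13.0 = 15.8 s

Phase 3 (decelerating): v₀ = 13.0 m/s, a = -1.7 m/s².
v = v₀ + at → t = (0 − 13.0) / -1.7 = 7.65 s
v² = v₀² + 2aΔx → Δx = (0² − 13.0²)/(2·-1.7) = 49.7 m
Total distance = 34.4 + 205 + 49.7 = 289 m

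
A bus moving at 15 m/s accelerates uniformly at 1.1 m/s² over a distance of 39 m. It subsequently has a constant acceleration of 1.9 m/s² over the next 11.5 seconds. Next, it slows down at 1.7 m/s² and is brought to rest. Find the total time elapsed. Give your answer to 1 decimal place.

Phase 1 (accelerating): v₀ = 15.0 m/s, a = 1.1 m/s².
v² = v₀² + 2aΔx = 15.0² + 2·1.1·39 = 311 → v = 17.6 m/s
t = (v − v₀)/a = (17.6 − 15.0)/1.1 = 2.39 s

Phase 2 (accelerating): v₀ = 17.6 m/s, a = 1.9 m/s².
v = v₀ + at = 17.6 + (1.9)(11.5) = 39.5 m/s
Δx = v₀t + ½at² = 17.6·11.5 + 0.5·1.9·11.5² = 328 m

Phase 3 (decelerating): v₀ = 39.5 m/s, a = -1.7 m/s².
v = v₀ + at → t = (0 − 39.5) / -1.7 = 23.2 s
v² = v₀² + 2aΔx → Δx = (0² − 39.5²)/(2·-1.7) = 458 m
Total time = 2.39 + 11.5 + 23.2 = 37.1 s

37.1 s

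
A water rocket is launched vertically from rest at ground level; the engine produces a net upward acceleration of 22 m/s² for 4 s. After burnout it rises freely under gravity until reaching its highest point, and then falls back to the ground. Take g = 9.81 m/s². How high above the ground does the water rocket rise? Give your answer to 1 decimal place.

570.7 m

Phase 1 (powered ascent): v₀ = 0 m/s, a = 22 m/s².
v = v₀ + at = 0 + (22)(4) = 88.0 m/s
Δx = v₀t + ½at² = 0·4 + 0.5·22·4² = 176 m

Phase 2 (coasting upward): v₀ = 88.0 m/s, a = -9.81 m/s².
v = v₀ + at → t = (0 − 88.0) / -9.81 = 8.97 s
v² = v₀² + 2aΔx → Δx = (0² − 88.0²)/(2·-9.81) = 395 m
Maximum height = 176 + 395 = 571 m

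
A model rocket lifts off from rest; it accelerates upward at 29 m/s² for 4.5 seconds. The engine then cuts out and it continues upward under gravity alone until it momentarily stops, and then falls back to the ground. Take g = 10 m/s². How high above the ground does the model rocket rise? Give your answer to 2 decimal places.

1145.14 m

Phase 1 (powered ascent): v₀ = 0 m/s, a = 29 m/s².
v = v₀ + at = 0 + (29)(4.5) = 130 m/s
Δx = v₀t + ½at² = 0·4.5 + 0.5·29·4.5² = 294 m

Phase 2 (coasting upward): v₀ = 130 m/s, a = -10 m/s².
v = v₀ + at → t = (0 − 130) / -10 = 13.1 s
v² = v₀² + 2aΔx → Δx = (0² − 130²)/(2·-10) = 852 m
Maximum height = 294 + 852 = 1150 m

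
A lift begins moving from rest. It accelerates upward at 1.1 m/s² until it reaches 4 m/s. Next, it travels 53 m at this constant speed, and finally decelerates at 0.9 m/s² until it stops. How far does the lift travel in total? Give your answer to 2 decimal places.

Phase 1 (accelerating): v₀ = 0 m/s, a = 1.1 m/s².
v = v₀ + at → t = (4 − 0) / 1.1 = 3.64 s
v² = v₀² + 2aΔx → Δx = (4² − 0²)/(2·1.1) = 7.27 m

Phase 2 (constant speed): v₀ = 4.00 m/s, a = 0 m/s².
Constant speed: t = d/v = 53/4.00 = 13.2 s

Phase 3 (decelerating): v₀ = 4.00 m/s, a = -0.9 m/s².
v = v₀ + at → t = (0 − 4.00) / -0.9 = 4.44 s
v² = v₀² + 2aΔx → Δx = (0² − 4.00²)/(2·-0.9) = 8.89 m
Total distance = 7.27 + 53.0 + 8.89 = 69.2 m

69.16 m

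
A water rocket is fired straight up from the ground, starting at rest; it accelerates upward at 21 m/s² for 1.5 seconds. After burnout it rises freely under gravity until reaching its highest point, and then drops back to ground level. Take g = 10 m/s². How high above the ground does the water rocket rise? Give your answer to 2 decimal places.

Phase 1 (powered ascent): v₀ = 0 m/s, a = 21 m/s².
v = v₀ + at = 0 + (21)(1.5) = 31.5 m/s
Δx = v₀t + ½at² = 0·1.5 + 0.5·21·1.5² = 23.6 m

Phase 2 (coasting upward): v₀ = 31.5 m/s, a = -10 m/s².
v = v₀ + at → t = (0 − 31.5) / -10 = 3.15 s
v² = v₀² + 2aΔx → Δx = (0² − 31.5²)/(2·-10) = 49.6 m
Maximum height = 23.6 + 49.6 = 73.2 m

73.24 m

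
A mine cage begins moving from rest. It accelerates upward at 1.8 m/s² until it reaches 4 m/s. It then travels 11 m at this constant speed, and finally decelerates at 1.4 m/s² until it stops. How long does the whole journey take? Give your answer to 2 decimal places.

Phase 1 (accelerating): v₀ = 0 m/s, a = 1.8 m/s².
v = v₀ + at → t = (4 − 0) / 1.8 = 2.22 s
v² = v₀² + 2aΔx → Δx = (4² − 0²)/(2·1.8) = 4.44 m

Phase 2 (constant speed): v₀ = 4.00 m/s, a = 0 m/s².
Constant speed: t = d/v = 11/4.00 = 2.75 s

Phase 3 (decelerating): v₀ = 4.00 m/s, a = -1.4 m/s².
v = v₀ + at → t = (0 − 4.00) / -1.4 = 2.86 s
v² = v₀² + 2aΔx → Δx = (0² − 4.00²)/(2·-1.4) = 5.71 m
Total time = 2.22 + 2.75 + 2.86 = 7.83 s

7.83 s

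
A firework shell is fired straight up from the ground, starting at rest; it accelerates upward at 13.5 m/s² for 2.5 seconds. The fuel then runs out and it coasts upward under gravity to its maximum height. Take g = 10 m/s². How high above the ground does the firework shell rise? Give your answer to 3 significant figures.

99.1 m

Phase 1 (powered ascent): v₀ = 0 m/s, a = 13.5 m/s².
v = v₀ + at = 0 + (13.5)(2.5) = 33.8 m/s
Δx = v₀t + ½at² = 0·2.5 + 0.5·13.5·2.5² = 42.2 m

Phase 2 (coasting upward): v₀ = 33.8 m/s, a = -10 m/s².
v = v₀ + at → t = (0 − 33.8) / -10 = 3.38 s
v² = v₀² + 2aΔx → Δx = (0² − 33.8²)/(2·-10) = 57.0 m
Maximum height = 42.2 + 57.0 = 99.1 m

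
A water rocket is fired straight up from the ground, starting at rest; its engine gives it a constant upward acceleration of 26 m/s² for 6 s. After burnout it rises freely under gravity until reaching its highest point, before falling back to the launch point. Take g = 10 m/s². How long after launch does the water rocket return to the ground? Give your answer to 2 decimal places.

Phase 1 (powered ascent): v₀ = 0 m/s, a = 26 m/s².
v = v₀ + at = 0 + (26)(6) = 156 m/s
Δx = v₀t + ½at² = 0·6 + 0.5·26·6² = 468 m

Phase 2 (coasting upward): v₀ = 156 m/s, a = -10 m/s².
v = v₀ + at → t = (0 − 156) / -10 = 15.6 s
v² = v₀² + 2aΔx → Δx = (0² − 156²)/(2·-10) = 1220 m

Phase 3 (free fall): v₀ = 0 m/s, a = -10 m/s².
Falls 1680 m from rest: t = √(2·1680/10) = 18.4 s; v = g·t = 184 m/s.
Total time = 6.00 + 15.6 + 18.4 = 40.0 s

39.96 s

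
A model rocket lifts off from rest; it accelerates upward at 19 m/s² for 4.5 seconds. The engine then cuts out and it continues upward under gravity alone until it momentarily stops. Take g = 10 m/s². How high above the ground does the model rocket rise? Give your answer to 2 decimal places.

557.89 m

Phase 1 (powered ascent): v₀ = 0 m/s, a = 19 m/s².
v = v₀ + at = 0 + (19)(4.5) = 85.5 m/s
Δx = v₀t + ½at² = 0·4.5 + 0.5·19·4.5² = 192 m

Phase 2 (coasting upward): v₀ = 85.5 m/s, a = -10 m/s².
v = v₀ + at → t = (0 − 85.5) / -10 = 8.55 s
v² = v₀² + 2aΔx → Δx = (0² − 85.5²)/(2·-10) = 366 m
Maximum height = 192 + 366 = 558 m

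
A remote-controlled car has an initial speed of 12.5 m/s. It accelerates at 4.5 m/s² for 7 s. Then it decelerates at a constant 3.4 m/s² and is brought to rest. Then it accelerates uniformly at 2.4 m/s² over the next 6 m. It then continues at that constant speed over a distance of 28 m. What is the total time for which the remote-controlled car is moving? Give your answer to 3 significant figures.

27.4 s

Phase 1 (accelerating): v₀ = 12.5 m/s, a = 4.5 m/s².
v = v₀ + at = 12.5 + (4.5)(7) = 44.0 m/s
Δx = v₀t + ½at² = 12.5·7 + 0.5·4.5·7² = 198 m

Phase 2 (decelerating): v₀ = 44.0 m/s, a = -3.4 m/s².
v = v₀ + at → t = (0 − 44.0) / -3.4 = 12.9 s
v² = v₀² + 2aΔx → Δx = (0² − 44.0²)/(2·-3.4) = 285 m

Phase 3 (accelerating): v₀ = 0 m/s, a = 2.4 m/s².
v² = v₀² + 2aΔx = 0² + 2·2.4·6 = 28.8 → v = 5.37 m/s
t = (v − v₀)/a = (5.37 − 0)/2.4 = 2.24 s

Phase 4 (constant speed): v₀ = 5.37 m/s, a = 0 m/s².
Constant speed: t = d/v = 28/5.37 = 5.22 s
Total time = 7.00 + 12.9 + 2.24 + 5.22 = 27.4 s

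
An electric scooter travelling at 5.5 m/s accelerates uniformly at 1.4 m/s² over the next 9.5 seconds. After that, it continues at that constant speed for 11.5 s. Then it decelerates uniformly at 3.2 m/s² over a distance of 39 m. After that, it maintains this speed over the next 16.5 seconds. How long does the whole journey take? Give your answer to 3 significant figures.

Phase 1 (accelerating): v₀ = 5.50 m/s, a = 1.4 m/s².
v = v₀ + at = 5.50 + (1.4)(9.5) = 18.8 m/s
Δx = v₀t + ½at² = 5.50·9.5 + 0.5·1.4·9.5² = 115 m

Phase 2 (constant speed): v₀ = 18.8 m/s, a = 0 m/s².
v = v₀ + at = 18.8 + (0)(11.5) = 18.8 m/s
Δx = v₀t + ½at² = 18.8·11.5 + 0.5·0·11.5² = 216 m

Phase 3 (decelerating): v₀ = 18.8 m/s, a = -3.2 m/s².
v² = v₀² + 2aΔx = 18.8² + 2·-3.2·39 = 104 → v = 10.2 m/s
t = (v − v₀)/a = (10.2 − 18.8)/-3.2 = 2.69 s

Phase 4 (constant speed): v₀ = 10.2 m/s, a = 0 m/s².
v = v₀ + at = 10.2 + (0)(16.5) = 10.2 m/s
Δx = v₀t + ½at² = 10.2·16.5 + 0.5·0·16.5² = 168 m
Total time = 9.50 + 11.5 + 2.69 + 16.5 = 40.2 s

40.2 s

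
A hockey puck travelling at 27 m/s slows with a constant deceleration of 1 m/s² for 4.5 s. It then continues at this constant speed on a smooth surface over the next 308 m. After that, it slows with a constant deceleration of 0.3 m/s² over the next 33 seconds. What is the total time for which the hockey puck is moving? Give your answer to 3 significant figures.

Phase 1 (decelerating): v₀ = 27.0 m/s, a = -1 m/s².
v = v₀ + at = 27.0 + (-1)(4.5) = 22.5 m/s
Δx = v₀t + ½at² = 27.0·4.5 + 0.5·-1·4.5² = 111 m

Phase 2 (constant speed): v₀ = 22.5 m/s, a = 0 m/s².
Constant speed: t = d/v = 308/22.5 = 13.7 s

Phase 3 (decelerating): v₀ = 22.5 m/s, a = -0.3 m/s².
v = v₀ + at = 22.5 + (-0.3)(33) = 12.6 m/s
Δx = v₀t + ½at² = 22.5·33 + 0.5·-0.3·33² = 579 m
Total time = 4.50 + 13.7 + 33.0 = 51.2 s

51.2 s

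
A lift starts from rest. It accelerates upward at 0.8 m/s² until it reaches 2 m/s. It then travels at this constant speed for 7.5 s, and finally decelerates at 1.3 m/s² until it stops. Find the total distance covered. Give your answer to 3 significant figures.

19.0 m

Phase 1 (accelerating): v₀ = 0 m/s, a = 0.8 m/s².
v = v₀ + at → t = (2 − 0) / 0.8 = 2.50 s
v² = v₀² + 2aΔx → Δx = (2² − 0²)/(2·0.8) = 2.50 m

Phase 2 (constant speed): v₀ = 2.00 m/s, a = 0 m/s².
v = v₀ + at = 2.00 + (0)(7.5) = 2.00 m/s
Δx = v₀t + ½at² = 2.00·7.5 + 0.5·0·7.5² = 15.0 m

Phase 3 (decelerating): v₀ = 2.00 m/s, a = -1.3 m/s².
v = v₀ + at → t = (0 − 2.00) / -1.3 = 1.54 s
v² = v₀² + 2aΔx → Δx = (0² − 2.00²)/(2·-1.3) = 1.54 m
Total distance = 2.50 + 15.0 + 1.54 = 19.0 m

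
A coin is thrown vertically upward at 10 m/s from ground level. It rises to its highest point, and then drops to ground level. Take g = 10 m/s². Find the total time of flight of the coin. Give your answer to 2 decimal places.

Phase 1 (rising): v₀ = 10.0 m/s, a = -10 m/s².
v = v₀ + at → t = (0 − 10.0) / -10 = 1.00 s
v² = v₀² + 2aΔx → Δx = (0² − 10.0²)/(2·-10) = 5.00 m

Phase 2 (falling): v₀ = 0 m/s, a = -10 m/s².
Falls 5.00 m from rest: t = √(2·5.00/10) = 1.00 s; v = g·t = 10.0 m/s.
Total time = 1.00 + 1.00 = 2.00 s

2.00 s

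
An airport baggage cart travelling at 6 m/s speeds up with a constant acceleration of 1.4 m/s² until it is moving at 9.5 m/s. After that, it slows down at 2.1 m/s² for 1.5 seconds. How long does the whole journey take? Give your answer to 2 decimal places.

Phase 1 (accelerating): v₀ = 6.00 m/s, a = 1.4 m/s².
v = v₀ + at → t = (9.5 − 6.00) / 1.4 = 2.50 s
v² = v₀² + 2aΔx → Δx = (9.5² − 6.00²)/(2·1.4) = 19.4 m

Phase 2 (decelerating): v₀ = 9.50 m/s, a = -2.1 m/s².
v = v₀ + at = 9.50 + (-2.1)(1.5) = 6.35 m/s
Δx = v₀t + ½at² = 9.50·1.5 + 0.5·-2.1·1.5² = 11.9 m
Total time = 2.50 + 1.50 = 4.00 s

4.00 s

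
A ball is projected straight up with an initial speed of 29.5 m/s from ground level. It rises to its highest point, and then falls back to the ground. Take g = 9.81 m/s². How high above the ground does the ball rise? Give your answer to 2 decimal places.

44.36 m

Phase 1 (rising): v₀ = 29.5 m/s, a = -9.81 m/s².
v = v₀ + at → t = (0 − 29.5) / -9.81 = 3.01 s
v² = v₀² + 2aΔx → Δx = (0² − 29.5²)/(2·-9.81) = 44.4 m
Maximum height = 44.4 m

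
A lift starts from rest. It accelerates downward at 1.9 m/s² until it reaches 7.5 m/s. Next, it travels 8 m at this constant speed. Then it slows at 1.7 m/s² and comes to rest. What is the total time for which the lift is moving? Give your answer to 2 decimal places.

Phase 1 (accelerating): v₀ = 0 m/s, a = 1.9 m/s².
v = v₀ + at → t = (7.5 − 0) / 1.9 = 3.95 s
v² = v₀² + 2aΔx → Δx = (7.5² − 0²)/(2·1.9) = 14.8 m

Phase 2 (constant speed): v₀ = 7.50 m/s, a = 0 m/s².
Constant speed: t = d/v = 8/7.50 = 1.07 s

Phase 3 (decelerating): v₀ = 7.50 m/s, a = -1.7 m/s².
v = v₀ + at → t = (0 − 7.50) / -1.7 = 4.41 s
v² = v₀² + 2aΔx → Δx = (0² − 7.50²)/(2·-1.7) = 16.5 m
Total time = 3.95 + 1.07 + 4.41 = 9.43 s

9.43 s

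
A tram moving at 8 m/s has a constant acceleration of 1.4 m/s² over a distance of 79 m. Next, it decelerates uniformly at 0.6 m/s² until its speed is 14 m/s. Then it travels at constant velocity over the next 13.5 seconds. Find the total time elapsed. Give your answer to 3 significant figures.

Phase 1 (accelerating): v₀ = 8.00 m/s, a = 1.4 m/s².
v² = v₀² + 2aΔx = 8.00² + 2·1.4·79 = 285 → v = 16.9 m/s
t = (v − v₀)/a = (16.9 − 8.00)/1.4 = 6.35 s

Phase 2 (decelerating): v₀ = 16.9 m/s, a = -0.6 m/s².
v = v₀ + at → t = (14 − 16.9) / -0.6 = 4.81 s
v² = v₀² + 2aΔx → Δx = (14² − 16.9²)/(2·-0.6) = 74.3 m

Phase 3 (constant speed): v₀ = 14.0 m/s, a = 0 m/s².
v = v₀ + at = 14.0 + (0)(13.5) = 14.0 m/s
Δx = v₀t + ½at² = 14.0·13.5 + 0.5·0·13.5² = 189 m
Total time = 6.35 + 4.81 + 13.5 = 24.7 s

24.7 s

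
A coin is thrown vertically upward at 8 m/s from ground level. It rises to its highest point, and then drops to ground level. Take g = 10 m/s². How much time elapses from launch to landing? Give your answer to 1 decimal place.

Phase 1 (rising): v₀ = 8.00 m/s, a = -10 m/s².
v = v₀ + at → t = (0 − 8.00) / -10 = 0.800 s
v² = v₀² + 2aΔx → Δx = (0² − 8.00²)/(2·-10) = 3.20 m

Phase 2 (falling): v₀ = 0 m/s, a = -10 m/s².
Falls 3.20 m from rest: t = √(2·3.20/10) = 0.800 s; v = g·t = 8.00 m/s.
Total time = 0.800 + 0.800 = 1.60 s

1.6 s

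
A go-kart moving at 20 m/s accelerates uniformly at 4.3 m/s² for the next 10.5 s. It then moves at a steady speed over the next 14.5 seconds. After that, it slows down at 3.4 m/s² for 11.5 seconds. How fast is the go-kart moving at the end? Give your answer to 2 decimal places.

Phase 1 (accelerating): v₀ = 20.0 m/s, a = 4.3 m/s².
v = v₀ + at = 20.0 + (4.3)(10.5) = 65.2 m/s
Δx = v₀t + ½at² = 20.0·10.5 + 0.5·4.3·10.5² = 447 m

Phase 2 (constant speed): v₀ = 65.2 m/s, a = 0 m/s².
v = v₀ + at = 65.2 + (0)(14.5) = 65.2 m/s
Δx = v₀t + ½at² = 65.2·14.5 + 0.5·0·14.5² = 945 m

Phase 3 (decelerating): v₀ = 65.2 m/s, a = -3.4 m/s².
v = v₀ + at = 65.2 + (-3.4)(11.5) = 26.1 m/s
Δx = v₀t + ½at² = 65.2·11.5 + 0.5·-3.4·11.5² = 524 m
Final speed = 26.1 m/s

26.05 m/s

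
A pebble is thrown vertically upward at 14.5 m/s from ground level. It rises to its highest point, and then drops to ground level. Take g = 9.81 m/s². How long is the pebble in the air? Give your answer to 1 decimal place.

3.0 s

Phase 1 (rising): v₀ = 14.5 m/s, a = -9.81 m/s².
v = v₀ + at → t = (0 − 14.5) / -9.81 = 1.48 s
v² = v₀² + 2aΔx → Δx = (0² − 14.5²)/(2·-9.81) = 10.7 m

Phase 2 (falling): v₀ = 0 m/s, a = -9.81 m/s².
Falls 10.7 m from rest: t = √(2·10.7/9.81) = 1.48 s; v = g·t = 14.5 m/s.
Total time = 1.48 + 1.48 = 2.96 s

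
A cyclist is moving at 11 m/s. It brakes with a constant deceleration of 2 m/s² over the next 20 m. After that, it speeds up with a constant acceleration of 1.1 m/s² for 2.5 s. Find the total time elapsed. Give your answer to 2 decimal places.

4.80 s

Phase 1 (decelerating): v₀ = 11.0 m/s, a = -2 m/s².
v² = v₀² + 2aΔx = 11.0² + 2·-2·20 = 41.0 → v = 6.40 m/s
t = (v − v₀)/a = (6.40 − 11.0)/-2 = 2.30 s

Phase 2 (accelerating): v₀ = 6.40 m/s, a = 1.1 m/s².
v = v₀ + at = 6.40 + (1.1)(2.5) = 9.15 m/s
Δx = v₀t + ½at² = 6.40·2.5 + 0.5·1.1·2.5² = 19.4 m
Total time = 2.30 + 2.50 = 4.80 s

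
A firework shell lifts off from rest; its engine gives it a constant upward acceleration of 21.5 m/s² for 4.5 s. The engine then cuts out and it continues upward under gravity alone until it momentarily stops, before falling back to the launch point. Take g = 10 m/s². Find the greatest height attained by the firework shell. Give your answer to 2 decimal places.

Phase 1 (powered ascent): v₀ = 0 m/s, a = 21.5 m/s².
v = v₀ + at = 0 + (21.5)(4.5) = 96.8 m/s
Δx = v₀t + ½at² = 0·4.5 + 0.5·21.5·4.5² = 218 m

Phase 2 (coasting upward): v₀ = 96.8 m/s, a = -10 m/s².
v = v₀ + at → t = (0 − 96.8) / -10 = 9.68 s
v² = v₀² + 2aΔx → Δx = (0² − 96.8²)/(2·-10) = 468 m
Maximum height = 218 + 468 = 686 m

685.72 m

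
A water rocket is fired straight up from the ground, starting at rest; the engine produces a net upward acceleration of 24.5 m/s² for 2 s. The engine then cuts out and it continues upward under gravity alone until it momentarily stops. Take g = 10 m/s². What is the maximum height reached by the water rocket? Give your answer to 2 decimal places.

Phase 1 (powered ascent): v₀ = 0 m/s, a = 24.5 m/s².
v = v₀ + at = 0 + (24.5)(2) = 49.0 m/s
Δx = v₀t + ½at² = 0·2 + 0.5·24.5·2² = 49.0 m

Phase 2 (coasting upward): v₀ = 49.0 m/s, a = -10 m/s².
v = v₀ + at → t = (0 − 49.0) / -10 = 4.90 s
v² = v₀² + 2aΔx → Δx = (0² − 49.0²)/(2·-10) = 120 m
Maximum height = 49.0 + 120 = 169 m

169.05 m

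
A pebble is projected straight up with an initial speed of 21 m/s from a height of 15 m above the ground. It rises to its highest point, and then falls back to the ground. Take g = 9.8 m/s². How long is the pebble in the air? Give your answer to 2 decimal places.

Phase 1 (rising): v₀ = 21.0 m/s, a = -9.8 m/s².
v = v₀ + at → t = (0 − 21.0) / -9.8 = 2.14 s
v² = v₀² + 2aΔx → Δx = (0² − 21.0²)/(2·-9.8) = 22.5 m

Phase 2 (falling): v₀ = 0 m/s, a = -9.8 m/s².
Falls 37.5 m from rest: t = √(2·37.5/9.8) = 2.77 s; v = g·t = 27.1 m/s.
Total time = 2.14 + 2.77 = 4.91 s

4.91 s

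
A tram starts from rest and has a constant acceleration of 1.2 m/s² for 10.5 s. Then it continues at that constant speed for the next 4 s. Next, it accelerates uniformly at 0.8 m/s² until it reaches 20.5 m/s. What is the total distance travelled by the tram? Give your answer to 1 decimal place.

280.0 m

Phase 1 (accelerating): v₀ = 0 m/s, a = 1.2 m/s².
v = v₀ + at = 0 + (1.2)(10.5) = 12.6 m/s
Δx = v₀t + ½at² = 0·10.5 + 0.5·1.2·10.5² = 66.1 m

Phase 2 (constant speed): v₀ = 12.6 m/s, a = 0 m/s².
v = v₀ + at = 12.6 + (0)(4) = 12.6 m/s
Δx = v₀t + ½at² = 12.6·4 + 0.5·0·4² = 50.4 m

Phase 3 (accelerating): v₀ = 12.6 m/s, a = 0.8 m/s².
v = v₀ + at → t = (20.5 − 12.6) / 0.8 = 9.88 s
v² = v₀² + 2aΔx → Δx = (20.5² − 12.6²)/(2·0.8) = 163 m
Total distance = 66.1 + 50.4 + 163 = 280 m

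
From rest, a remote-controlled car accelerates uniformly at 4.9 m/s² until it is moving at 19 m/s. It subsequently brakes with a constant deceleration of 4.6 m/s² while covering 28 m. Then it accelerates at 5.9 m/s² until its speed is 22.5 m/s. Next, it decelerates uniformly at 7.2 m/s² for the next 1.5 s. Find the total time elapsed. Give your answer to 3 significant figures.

9.39 s

Phase 1 (accelerating): v₀ = 0 m/s, a = 4.9 m/s².
v = v₀ + at → t = (19 − 0) / 4.9 = 3.88 s
v² = v₀² + 2aΔx → Δx = (19² − 0²)/(2·4.9) = 36.8 m

Phase 2 (decelerating): v₀ = 19.0 m/s, a = -4.6 m/s².
v² = v₀² + 2aΔx = 19.0² + 2·-4.6·28 = 103 → v = 10.2 m/s
t = (v − v₀)/a = (10.2 − 19.0)/-4.6 = 1.92 s

Phase 3 (accelerating): v₀ = 10.2 m/s, a = 5.9 m/s².
v = v₀ + at → t = (22.5 − 10.2) / 5.9 = 2.09 s
v² = v₀² + 2aΔx → Δx = (22.5² − 10.2²)/(2·5.9) = 34.1 m

Phase 4 (decelerating): v₀ = 22.5 m/s, a = -7.2 m/s².
v = v₀ + at = 22.5 + (-7.2)(1.5) = 11.7 m/s
Δx = v₀t + ½at² = 22.5·1.5 + 0.5·-7.2·1.5² = 25.6 m
Total time = 3.88 + 1.92 + 2.09 + 1.50 = 9.39 s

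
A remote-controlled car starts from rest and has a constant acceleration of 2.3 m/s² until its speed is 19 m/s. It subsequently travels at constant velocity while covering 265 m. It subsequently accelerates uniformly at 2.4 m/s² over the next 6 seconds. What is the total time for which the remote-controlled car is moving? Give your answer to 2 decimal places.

Phase 1 (accelerating): v₀ = 0 m/s, a = 2.3 m/s².
v = v₀ + at → t = (19 − 0) / 2.3 = 8.26 s
v² = v₀² + 2aΔx → Δx = (19² − 0²)/(2·2.3) = 78.5 m

Phase 2 (constant speed): v₀ = 19.0 m/s, a = 0 m/s².
Constant speed: t = d/v = 265/19.0 = 13.9 s

Phase 3 (accelerating): v₀ = 19.0 m/s, a = 2.4 m/s².
v = v₀ + at = 19.0 + (2.4)(6) = 33.4 m/s
Δx = v₀t + ½at² = 19.0·6 + 0.5·2.4·6² = 157 m
Total time = 8.26 + 13.9 + 6.00 = 28.2 s

28.21 s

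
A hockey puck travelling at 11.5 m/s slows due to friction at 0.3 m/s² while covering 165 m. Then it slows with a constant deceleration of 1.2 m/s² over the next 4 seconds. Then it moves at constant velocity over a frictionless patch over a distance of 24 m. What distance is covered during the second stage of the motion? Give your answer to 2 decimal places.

13.47 m

Phase 1 (decelerating): v₀ = 11.5 m/s, a = -0.3 m/s².
v² = v₀² + 2aΔx = 11.5² + 2·-0.3·165 = 33.2 → v = 5.77 m/s
t = (v − v₀)/a = (5.77 − 11.5)/-0.3 = 19.1 s

Phase 2 (decelerating): v₀ = 5.77 m/s, a = -1.2 m/s².
v = v₀ + at = 5.77 + (-1.2)(4) = 0.966 m/s
Δx = v₀t + ½at² = 5.77·4 + 0.5·-1.2·4² = 13.5 m
Distance in phase 2 = 13.5 m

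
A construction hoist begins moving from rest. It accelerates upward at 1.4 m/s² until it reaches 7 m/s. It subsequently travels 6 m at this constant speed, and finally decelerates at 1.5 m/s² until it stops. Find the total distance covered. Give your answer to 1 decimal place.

Phase 1 (accelerating): v₀ = 0 m/s, a = 1.4 m/s².
v = v₀ + at → t = (7 − 0) / 1.4 = 5.00 s
v² = v₀² + 2aΔx → Δx = (7² − 0²)/(2·1.4) = 17.5 m

Phase 2 (constant speed): v₀ = 7.00 m/s, a = 0 m/s².
Constant speed: t = d/v = 6/7.00 = 0.857 s

Phase 3 (decelerating): v₀ = 7.00 m/s, a = -1.5 m/s².
v = v₀ + at → t = (0 − 7.00) / -1.5 = 4.67 s
v² = v₀² + 2aΔx → Δx = (0² − 7.00²)/(2·-1.5) = 16.3 m
Total distance = 17.5 + 6.00 + 16.3 = 39.8 m

39.8 m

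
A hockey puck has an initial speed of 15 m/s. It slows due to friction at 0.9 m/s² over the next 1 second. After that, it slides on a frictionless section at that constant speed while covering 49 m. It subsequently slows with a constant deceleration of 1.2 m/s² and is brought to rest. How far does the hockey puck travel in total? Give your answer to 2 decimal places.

Phase 1 (decelerating): v₀ = 15.0 m/s, a = -0.9 m/s².
v = v₀ + at = 15.0 + (-0.9)(1) = 14.1 m/s
Δx = v₀t + ½at² = 15.0·1 + 0.5·-0.9·1² = 14.6 m

Phase 2 (constant speed): v₀ = 14.1 m/s, a = 0 m/s².
Constant speed: t = d/v = 49/14.1 = 3.48 s

Phase 3 (decelerating): v₀ = 14.1 m/s, a = -1.2 m/s².
v = v₀ + at → t = (0 − 14.1) / -1.2 = 11.8 s
v² = v₀² + 2aΔx → Δx = (0² − 14.1²)/(2·-1.2) = 82.8 m
Total distance = 14.6 + 49.0 + 82.8 = 146 m

146.39 m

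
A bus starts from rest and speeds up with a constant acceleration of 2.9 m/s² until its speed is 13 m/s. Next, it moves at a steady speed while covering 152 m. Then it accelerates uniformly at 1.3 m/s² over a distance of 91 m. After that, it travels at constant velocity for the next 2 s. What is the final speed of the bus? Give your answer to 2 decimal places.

Phase 1 (accelerating): v₀ = 0 m/s, a = 2.9 m/s².
v = v₀ + at → t = (13 − 0) / 2.9 = 4.48 s
v² = v₀² + 2aΔx → Δx = (13² − 0²)/(2·2.9) = 29.1 m

Phase 2 (constant speed): v₀ = 13.0 m/s, a = 0 m/s².
Constant speed: t = d/v = 152/13.0 = 11.7 s

Phase 3 (accelerating): v₀ = 13.0 m/s, a = 1.3 m/s².
v² = v₀² + 2aΔx = 13.0² + 2·1.3·91 = 406 → v = 20.1 m/s
t = (v − v₀)/a = (20.1 − 13.0)/1.3 = 5.49 s

Phase 4 (constant speed): v₀ = 20.1 m/s, a = 0 m/s².
v = v₀ + at = 20.1 + (0)(2) = 20.1 m/s
Δx = v₀t + ½at² = 20.1·2 + 0.5·0·2² = 40.3 m
Final speed = 20.1 m/s

20.14 m/s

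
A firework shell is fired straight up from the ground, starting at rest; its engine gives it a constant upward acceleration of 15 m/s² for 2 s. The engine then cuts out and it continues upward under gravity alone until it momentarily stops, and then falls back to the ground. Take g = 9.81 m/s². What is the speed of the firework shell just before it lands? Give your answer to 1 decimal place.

Phase 1 (powered ascent): v₀ = 0 m/s, a = 15 m/s².
v = v₀ + at = 0 + (15)(2) = 30.0 m/s
Δx = v₀t + ½at² = 0·2 + 0.5·15·2² = 30.0 m

Phase 2 (coasting upward): v₀ = 30.0 m/s, a = -9.81 m/s².
v = v₀ + at → t = (0 − 30.0) / -9.81 = 3.06 s
v² = v₀² + 2aΔx → Δx = (0² − 30.0²)/(2·-9.81) = 45.9 m

Phase 3 (free fall): v₀ = 0 m/s, a = -9.81 m/s².
Falls 75.9 m from rest: t = √(2·75.9/9.81) = 3.93 s; v = g·t = 38.6 m/s.
Impact speed = 38.6 m/s

38.6 m/s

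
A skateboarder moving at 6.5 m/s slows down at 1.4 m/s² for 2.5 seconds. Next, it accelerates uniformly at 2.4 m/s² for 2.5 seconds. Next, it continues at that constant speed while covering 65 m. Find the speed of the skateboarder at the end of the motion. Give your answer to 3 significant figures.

9.00 m/s

Phase 1 (decelerating): v₀ = 6.50 m/s, a = -1.4 m/s².
v = v₀ + at = 6.50 + (-1.4)(2.5) = 3.00 m/s
Δx = v₀t + ½at² = 6.50·2.5 + 0.5·-1.4·2.5² = 11.9 m

Phase 2 (accelerating): v₀ = 3.00 m/s, a = 2.4 m/s².
v = v₀ + at = 3.00 + (2.4)(2.5) = 9.00 m/s
Δx = v₀t + ½at² = 3.00·2.5 + 0.5·2.4·2.5² = 15.0 m

Phase 3 (constant speed): v₀ = 9.00 m/s, a = 0 m/s².
Constant speed: t = d/v = 65/9.00 = 7.22 s
Final speed = 9.00 m/s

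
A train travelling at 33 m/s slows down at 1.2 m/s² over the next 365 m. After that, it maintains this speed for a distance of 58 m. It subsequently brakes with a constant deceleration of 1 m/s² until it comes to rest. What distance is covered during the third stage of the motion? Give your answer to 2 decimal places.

Phase 1 (decelerating): v₀ = 33.0 m/s, a = -1.2 m/s².
v² = v₀² + 2aΔx = 33.0² + 2·-1.2·365 = 213 → v = 14.6 m/s
t = (v − v₀)/a = (14.6 − 33.0)/-1.2 = 15.3 s

Phase 2 (constant speed): v₀ = 14.6 m/s, a = 0 m/s².
Constant speed: t = d/v = 58/14.6 = 3.97 s

Phase 3 (decelerating): v₀ = 14.6 m/s, a = -1 m/s².
v = v₀ + at → t = (0 − 14.6) / -1 = 14.6 s
v² = v₀² + 2aΔx → Δx = (0² − 14.6²)/(2·-1) = 106 m
Distance in phase 3 = 106 m

106.50 m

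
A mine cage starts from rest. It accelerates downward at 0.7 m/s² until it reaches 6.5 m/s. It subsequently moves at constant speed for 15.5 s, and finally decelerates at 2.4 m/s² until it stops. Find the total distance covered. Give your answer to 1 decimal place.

139.7 m

Phase 1 (accelerating): v₀ = 0 m/s, a = 0.7 m/s².
v = v₀ + at → t = (6.5 − 0) / 0.7 = 9.29 s
v² = v₀² + 2aΔx → Δx = (6.5² − 0²)/(2·0.7) = 30.2 m

Phase 2 (constant speed): v₀ = 6.50 m/s, a = 0 m/s².
v = v₀ + at = 6.50 + (0)(15.5) = 6.50 m/s
Δx = v₀t + ½at² = 6.50·15.5 + 0.5·0·15.5² = 101 m

Phase 3 (decelerating): v₀ = 6.50 m/s, a = -2.4 m/s².
v = v₀ + at → t = (0 − 6.50) / -2.4 = 2.71 s
v² = v₀² + 2aΔx → Δx = (0² − 6.50²)/(2·-2.4) = 8.80 m
Total distance = 30.2 + 101 + 8.80 = 140 m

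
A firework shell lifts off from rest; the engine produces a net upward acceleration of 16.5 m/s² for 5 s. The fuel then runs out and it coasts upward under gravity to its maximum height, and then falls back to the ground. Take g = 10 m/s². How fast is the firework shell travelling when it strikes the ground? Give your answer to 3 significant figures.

105 m/s

Phase 1 (powered ascent): v₀ = 0 m/s, a = 16.5 m/s².
v = v₀ + at = 0 + (16.5)(5) = 82.5 m/s
Δx = v₀t + ½at² = 0·5 + 0.5·16.5·5² = 206 m

Phase 2 (coasting upward): v₀ = 82.5 m/s, a = -10 m/s².
v = v₀ + at → t = (0 − 82.5) / -10 = 8.25 s
v² = v₀² + 2aΔx → Δx = (0² − 82.5²)/(2·-10) = 340 m

Phase 3 (free fall): v₀ = 0 m/s, a = -10 m/s².
Falls 547 m from rest: t = √(2·547/10) = 10.5 s; v = g·t = 105 m/s.
Impact speed = 105 m/s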